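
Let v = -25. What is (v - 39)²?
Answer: 4096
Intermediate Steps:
(v - 39)² = (-25 - 39)² = (-64)² = 4096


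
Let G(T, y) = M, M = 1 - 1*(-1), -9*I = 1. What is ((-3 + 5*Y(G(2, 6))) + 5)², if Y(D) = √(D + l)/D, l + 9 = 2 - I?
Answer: -239/9 + 20*I*√11/3 ≈ -26.556 + 22.111*I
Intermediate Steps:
I = -⅑ (I = -⅑*1 = -⅑ ≈ -0.11111)
M = 2 (M = 1 + 1 = 2)
l = -62/9 (l = -9 + (2 - 1*(-⅑)) = -9 + (2 + ⅑) = -9 + 19/9 = -62/9 ≈ -6.8889)
G(T, y) = 2
Y(D) = √(-62/9 + D)/D (Y(D) = √(D - 62/9)/D = √(-62/9 + D)/D)
((-3 + 5*Y(G(2, 6))) + 5)² = ((-3 + 5*((⅓)*√(-62 + 9*2)/2)) + 5)² = ((-3 + 5*((⅓)*(½)*√(-62 + 18))) + 5)² = ((-3 + 5*((⅓)*(½)*√(-44))) + 5)² = ((-3 + 5*((⅓)*(½)*(2*I*√11))) + 5)² = ((-3 + 5*(I*√11/3)) + 5)² = ((-3 + 5*I*√11/3) + 5)² = (2 + 5*I*√11/3)²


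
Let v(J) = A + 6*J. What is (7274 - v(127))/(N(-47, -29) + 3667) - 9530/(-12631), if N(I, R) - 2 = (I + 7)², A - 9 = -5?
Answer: 132416118/66552739 ≈ 1.9896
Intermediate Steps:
A = 4 (A = 9 - 5 = 4)
v(J) = 4 + 6*J
N(I, R) = 2 + (7 + I)² (N(I, R) = 2 + (I + 7)² = 2 + (7 + I)²)
(7274 - v(127))/(N(-47, -29) + 3667) - 9530/(-12631) = (7274 - (4 + 6*127))/((2 + (7 - 47)²) + 3667) - 9530/(-12631) = (7274 - (4 + 762))/((2 + (-40)²) + 3667) - 9530*(-1/12631) = (7274 - 1*766)/((2 + 1600) + 3667) + 9530/12631 = (7274 - 766)/(1602 + 3667) + 9530/12631 = 6508/5269 + 9530/12631 = 132416118/66552739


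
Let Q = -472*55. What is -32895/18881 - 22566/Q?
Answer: -213942777/245075380 ≈ -0.87297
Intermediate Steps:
Q = -25960
-32895/18881 - 22566/Q = -32895/18881 - 22566/(-25960) = -32895*1/18881 - 22566*(-1/25960) = -32895/18881 + 11283/12980 = -213942777/245075380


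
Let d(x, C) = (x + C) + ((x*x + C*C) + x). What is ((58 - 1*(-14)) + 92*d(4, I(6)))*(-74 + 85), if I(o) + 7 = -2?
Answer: 97944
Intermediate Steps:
I(o) = -9 (I(o) = -7 - 2 = -9)
d(x, C) = C + C² + x² + 2*x (d(x, C) = (C + x) + ((x² + C²) + x) = (C + x) + ((C² + x²) + x) = (C + x) + (x + C² + x²) = C + C² + x² + 2*x)
((58 - 1*(-14)) + 92*d(4, I(6)))*(-74 + 85) = ((58 - 1*(-14)) + 92*(-9 + (-9)² + 4² + 2*4))*(-74 + 85) = ((58 + 14) + 92*(-9 + 81 + 16 + 8))*11 = (72 + 92*96)*11 = (72 + 8832)*11 = 8904*11 = 97944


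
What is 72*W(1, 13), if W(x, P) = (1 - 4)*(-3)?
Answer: 648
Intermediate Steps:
W(x, P) = 9 (W(x, P) = -3*(-3) = 9)
72*W(1, 13) = 72*9 = 648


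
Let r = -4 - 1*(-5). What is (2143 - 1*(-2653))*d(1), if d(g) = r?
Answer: 4796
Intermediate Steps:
r = 1 (r = -4 + 5 = 1)
d(g) = 1
(2143 - 1*(-2653))*d(1) = (2143 - 1*(-2653))*1 = (2143 + 2653)*1 = 4796*1 = 4796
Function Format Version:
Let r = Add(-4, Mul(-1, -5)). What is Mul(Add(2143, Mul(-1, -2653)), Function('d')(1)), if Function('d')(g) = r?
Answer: 4796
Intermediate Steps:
r = 1 (r = Add(-4, 5) = 1)
Function('d')(g) = 1
Mul(Add(2143, Mul(-1, -2653)), Function('d')(1)) = Mul(Add(2143, Mul(-1, -2653)), 1) = Mul(Add(2143, 2653), 1) = Mul(4796, 1) = 4796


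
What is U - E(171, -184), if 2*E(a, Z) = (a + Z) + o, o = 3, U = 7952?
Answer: 7957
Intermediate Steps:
E(a, Z) = 3/2 + Z/2 + a/2 (E(a, Z) = ((a + Z) + 3)/2 = ((Z + a) + 3)/2 = (3 + Z + a)/2 = 3/2 + Z/2 + a/2)
U - E(171, -184) = 7952 - (3/2 + (½)*(-184) + (½)*171) = 7952 - (3/2 - 92 + 171/2) = 7952 - 1*(-5) = 7952 + 5 = 7957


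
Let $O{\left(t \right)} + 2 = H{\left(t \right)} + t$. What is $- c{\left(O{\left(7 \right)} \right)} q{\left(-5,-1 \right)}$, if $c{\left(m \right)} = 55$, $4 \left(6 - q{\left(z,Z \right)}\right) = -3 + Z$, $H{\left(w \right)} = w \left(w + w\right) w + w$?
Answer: $-385$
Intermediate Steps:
$H{\left(w \right)} = w + 2 w^{3}$ ($H{\left(w \right)} = w 2 w w + w = 2 w^{2} w + w = 2 w^{3} + w = w + 2 w^{3}$)
$O{\left(t \right)} = -2 + 2 t + 2 t^{3}$ ($O{\left(t \right)} = -2 + \left(\left(t + 2 t^{3}\right) + t\right) = -2 + \left(2 t + 2 t^{3}\right) = -2 + 2 t + 2 t^{3}$)
$q{\left(z,Z \right)} = \frac{27}{4} - \frac{Z}{4}$ ($q{\left(z,Z \right)} = 6 - \frac{-3 + Z}{4} = 6 - \left(- \frac{3}{4} + \frac{Z}{4}\right) = \frac{27}{4} - \frac{Z}{4}$)
$- c{\left(O{\left(7 \right)} \right)} q{\left(-5,-1 \right)} = \left(-1\right) 55 \left(\frac{27}{4} - - \frac{1}{4}\right) = - 55 \left(\frac{27}{4} + \frac{1}{4}\right) = \left(-55\right) 7 = -385$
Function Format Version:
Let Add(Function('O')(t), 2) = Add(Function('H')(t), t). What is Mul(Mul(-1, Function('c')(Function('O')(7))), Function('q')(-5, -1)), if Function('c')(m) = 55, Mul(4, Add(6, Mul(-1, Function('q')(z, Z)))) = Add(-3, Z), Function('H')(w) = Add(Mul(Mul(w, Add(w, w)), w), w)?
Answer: -385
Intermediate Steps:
Function('H')(w) = Add(w, Mul(2, Pow(w, 3))) (Function('H')(w) = Add(Mul(Mul(w, Mul(2, w)), w), w) = Add(Mul(Mul(2, Pow(w, 2)), w), w) = Add(Mul(2, Pow(w, 3)), w) = Add(w, Mul(2, Pow(w, 3))))
Function('O')(t) = Add(-2, Mul(2, t), Mul(2, Pow(t, 3))) (Function('O')(t) = Add(-2, Add(Add(t, Mul(2, Pow(t, 3))), t)) = Add(-2, Add(Mul(2, t), Mul(2, Pow(t, 3)))) = Add(-2, Mul(2, t), Mul(2, Pow(t, 3))))
Function('q')(z, Z) = Add(Rational(27, 4), Mul(Rational(-1, 4), Z)) (Function('q')(z, Z) = Add(6, Mul(Rational(-1, 4), Add(-3, Z))) = Add(6, Add(Rational(3, 4), Mul(Rational(-1, 4), Z))) = Add(Rational(27, 4), Mul(Rational(-1, 4), Z)))
Mul(Mul(-1, Function('c')(Function('O')(7))), Function('q')(-5, -1)) = Mul(Mul(-1, 55), Add(Rational(27, 4), Mul(Rational(-1, 4), -1))) = Mul(-55, Add(Rational(27, 4), Rational(1, 4))) = Mul(-55, 7) = -385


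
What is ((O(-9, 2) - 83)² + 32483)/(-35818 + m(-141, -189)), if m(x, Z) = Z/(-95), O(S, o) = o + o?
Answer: -3678780/3402521 ≈ -1.0812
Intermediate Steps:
O(S, o) = 2*o
m(x, Z) = -Z/95 (m(x, Z) = Z*(-1/95) = -Z/95)
((O(-9, 2) - 83)² + 32483)/(-35818 + m(-141, -189)) = ((2*2 - 83)² + 32483)/(-35818 - 1/95*(-189)) = ((4 - 83)² + 32483)/(-35818 + 189/95) = ((-79)² + 32483)/(-3402521/95) = (6241 + 32483)*(-95/3402521) = 38724*(-95/3402521) = -3678780/3402521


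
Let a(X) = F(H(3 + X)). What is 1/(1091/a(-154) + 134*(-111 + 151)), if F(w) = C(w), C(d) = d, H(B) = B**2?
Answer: 22801/122214451 ≈ 0.00018657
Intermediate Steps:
F(w) = w
a(X) = (3 + X)**2
1/(1091/a(-154) + 134*(-111 + 151)) = 1/(1091/((3 - 154)**2) + 134*(-111 + 151)) = 1/(1091/((-151)**2) + 134*40) = 1/(1091/22801 + 5360) = 1/(122214451/22801) = 22801/122214451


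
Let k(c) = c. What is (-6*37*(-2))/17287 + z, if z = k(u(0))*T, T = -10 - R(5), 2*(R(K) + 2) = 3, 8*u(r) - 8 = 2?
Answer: -1638713/138296 ≈ -11.849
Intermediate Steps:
u(r) = 5/4 (u(r) = 1 + (⅛)*2 = 1 + ¼ = 5/4)
R(K) = -½ (R(K) = -2 + (½)*3 = -2 + 3/2 = -½)
T = -19/2 (T = -10 - 1*(-½) = -10 + ½ = -19/2 ≈ -9.5000)
z = -95/8 (z = (5/4)*(-19/2) = -95/8 ≈ -11.875)
(-6*37*(-2))/17287 + z = (-6*37*(-2))/17287 - 95/8 = -222*(-2)*(1/17287) - 95/8 = 444*(1/17287) - 95/8 = 444/17287 - 95/8 = -1638713/138296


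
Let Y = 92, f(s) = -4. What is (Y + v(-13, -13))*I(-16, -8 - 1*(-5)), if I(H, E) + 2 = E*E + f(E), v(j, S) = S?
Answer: 237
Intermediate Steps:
I(H, E) = -6 + E² (I(H, E) = -2 + (E*E - 4) = -2 + (E² - 4) = -2 + (-4 + E²) = -6 + E²)
(Y + v(-13, -13))*I(-16, -8 - 1*(-5)) = (92 - 13)*(-6 + (-8 - 1*(-5))²) = 79*(-6 + (-8 + 5)²) = 79*(-6 + (-3)²) = 79*(-6 + 9) = 79*3 = 237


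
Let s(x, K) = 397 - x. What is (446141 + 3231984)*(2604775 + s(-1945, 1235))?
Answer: 9589302215625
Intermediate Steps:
(446141 + 3231984)*(2604775 + s(-1945, 1235)) = (446141 + 3231984)*(2604775 + (397 - 1*(-1945))) = 3678125*(2604775 + (397 + 1945)) = 3678125*(2604775 + 2342) = 3678125*2607117 = 9589302215625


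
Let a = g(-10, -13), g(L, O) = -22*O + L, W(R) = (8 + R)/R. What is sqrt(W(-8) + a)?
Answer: 2*sqrt(69) ≈ 16.613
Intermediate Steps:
W(R) = (8 + R)/R
g(L, O) = L - 22*O
a = 276 (a = -10 - 22*(-13) = -10 + 286 = 276)
sqrt(W(-8) + a) = sqrt((8 - 8)/(-8) + 276) = sqrt(-1/8*0 + 276) = sqrt(0 + 276) = sqrt(276) = 2*sqrt(69)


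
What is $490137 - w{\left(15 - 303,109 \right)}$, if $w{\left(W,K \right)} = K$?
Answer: $490028$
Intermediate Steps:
$490137 - w{\left(15 - 303,109 \right)} = 490137 - 109 = 490028$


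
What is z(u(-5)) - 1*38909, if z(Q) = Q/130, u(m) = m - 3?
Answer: -2529089/65 ≈ -38909.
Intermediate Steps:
u(m) = -3 + m
z(Q) = Q/130 (z(Q) = Q*(1/130) = Q/130)
z(u(-5)) - 1*38909 = (-3 - 5)/130 - 1*38909 = (1/130)*(-8) - 38909 = -4/65 - 38909 = -2529089/65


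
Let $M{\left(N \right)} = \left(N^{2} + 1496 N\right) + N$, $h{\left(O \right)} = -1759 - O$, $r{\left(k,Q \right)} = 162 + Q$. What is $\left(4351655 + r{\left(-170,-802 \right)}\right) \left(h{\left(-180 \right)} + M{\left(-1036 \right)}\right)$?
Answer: $-2084897612625$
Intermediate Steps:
$M{\left(N \right)} = N^{2} + 1497 N$
$\left(4351655 + r{\left(-170,-802 \right)}\right) \left(h{\left(-180 \right)} + M{\left(-1036 \right)}\right) = \left(4351655 + \left(162 - 802\right)\right) \left(\left(-1759 - -180\right) - 1036 \left(1497 - 1036\right)\right) = \left(4351655 - 640\right) \left(\left(-1759 + 180\right) - 477596\right) = 4351015 \left(-1579 - 477596\right) = 4351015 \left(-479175\right) = -2084897612625$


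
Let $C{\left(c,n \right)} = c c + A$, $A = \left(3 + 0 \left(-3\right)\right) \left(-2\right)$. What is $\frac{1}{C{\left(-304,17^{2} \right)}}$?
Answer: $\frac{1}{92410} \approx 1.0821 \cdot 10^{-5}$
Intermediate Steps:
$A = -6$ ($A = \left(3 + 0\right) \left(-2\right) = 3 \left(-2\right) = -6$)
$C{\left(c,n \right)} = -6 + c^{2}$ ($C{\left(c,n \right)} = c c - 6 = c^{2} - 6 = -6 + c^{2}$)
$\frac{1}{C{\left(-304,17^{2} \right)}} = \frac{1}{-6 + \left(-304\right)^{2}} = \frac{1}{-6 + 92416} = \frac{1}{92410}$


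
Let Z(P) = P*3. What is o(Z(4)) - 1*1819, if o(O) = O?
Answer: -1807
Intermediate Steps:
Z(P) = 3*P
o(Z(4)) - 1*1819 = 3*4 - 1*1819 = 12 - 1819 = -1807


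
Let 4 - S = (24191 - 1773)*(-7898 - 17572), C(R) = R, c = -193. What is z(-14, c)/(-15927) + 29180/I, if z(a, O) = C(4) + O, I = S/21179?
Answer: 829237810553/757841784344 ≈ 1.0942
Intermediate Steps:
S = 570986464 (S = 4 - (24191 - 1773)*(-7898 - 17572) = 4 - 22418*(-25470) = 4 - 1*(-570986460) = 4 + 570986460 = 570986464)
I = 570986464/21179 ≈ 26960.
z(a, O) = 4 + O
z(-14, c)/(-15927) + 29180/I = (4 - 193)/(-15927) + 29180/(570986464/21179) = -189*(-1/15927) + 29180*(21179/570986464) = 63/5309 + 154500805/142746616 = 829237810553/757841784344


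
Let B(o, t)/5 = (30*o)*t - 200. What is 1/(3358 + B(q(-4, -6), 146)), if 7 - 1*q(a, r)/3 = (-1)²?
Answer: 1/396558 ≈ 2.5217e-6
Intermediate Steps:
q(a, r) = 18 (q(a, r) = 21 - 3*(-1)² = 21 - 3*1 = 21 - 3 = 18)
B(o, t) = -1000 + 150*o*t (B(o, t) = 5*((30*o)*t - 200) = 5*(30*o*t - 200) = 5*(-200 + 30*o*t) = -1000 + 150*o*t)
1/(3358 + B(q(-4, -6), 146)) = 1/(3358 + (-1000 + 150*18*146)) = 1/(3358 + (-1000 + 394200)) = 1/(3358 + 393200) = 1/396558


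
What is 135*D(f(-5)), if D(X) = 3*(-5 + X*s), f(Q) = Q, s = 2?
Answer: -6075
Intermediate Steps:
D(X) = -15 + 6*X (D(X) = 3*(-5 + X*2) = 3*(-5 + 2*X) = -15 + 6*X)
135*D(f(-5)) = 135*(-15 + 6*(-5)) = 135*(-15 - 30) = 135*(-45) = -6075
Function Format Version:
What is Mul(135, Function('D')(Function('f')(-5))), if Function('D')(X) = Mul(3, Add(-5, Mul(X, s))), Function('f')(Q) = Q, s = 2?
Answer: -6075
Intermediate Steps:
Function('D')(X) = Add(-15, Mul(6, X)) (Function('D')(X) = Mul(3, Add(-5, Mul(X, 2))) = Mul(3, Add(-5, Mul(2, X))) = Add(-15, Mul(6, X)))
Mul(135, Function('D')(Function('f')(-5))) = Mul(135, Add(-15, Mul(6, -5))) = Mul(135, Add(-15, -30)) = Mul(135, -45) = -6075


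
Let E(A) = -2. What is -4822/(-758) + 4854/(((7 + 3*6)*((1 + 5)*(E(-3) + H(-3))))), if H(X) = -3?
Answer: -5236/47375 ≈ -0.11052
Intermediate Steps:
-4822/(-758) + 4854/(((7 + 3*6)*((1 + 5)*(E(-3) + H(-3))))) = -4822/(-758) + 4854/(((7 + 3*6)*((1 + 5)*(-2 - 3)))) = -4822*(-1/758) + 4854/(((7 + 18)*(6*(-5)))) = 2411/379 + 4854/((25*(-30))) = 2411/379 + 4854/(-750) = 2411/379 + 4854*(-1/750) = 2411/379 - 809/125 = -5236/47375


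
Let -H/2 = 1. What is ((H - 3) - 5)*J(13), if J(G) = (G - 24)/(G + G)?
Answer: 55/13 ≈ 4.2308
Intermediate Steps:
H = -2 (H = -2*1 = -2)
J(G) = (-24 + G)/(2*G) (J(G) = (-24 + G)/((2*G)) = (-24 + G)*(1/(2*G)) = (-24 + G)/(2*G))
((H - 3) - 5)*J(13) = ((-2 - 3) - 5)*((½)*(-24 + 13)/13) = (-5 - 5)*((½)*(1/13)*(-11)) = -10*(-11/26) = 55/13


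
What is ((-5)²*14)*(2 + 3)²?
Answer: 8750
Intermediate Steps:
((-5)²*14)*(2 + 3)² = (25*14)*5² = 350*25 = 8750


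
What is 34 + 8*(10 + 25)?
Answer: 314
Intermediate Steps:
34 + 8*(10 + 25) = 34 + 8*35 = 34 + 280 = 314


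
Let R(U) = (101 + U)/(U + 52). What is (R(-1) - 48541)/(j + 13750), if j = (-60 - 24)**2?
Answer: -2475491/1061106 ≈ -2.3329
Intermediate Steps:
j = 7056 (j = (-84)**2 = 7056)
R(U) = (101 + U)/(52 + U)
(R(-1) - 48541)/(j + 13750) = ((101 - 1)/(52 - 1) - 48541)/(7056 + 13750) = (100/51 - 48541)/20806 = ((1/51)*100 - 48541)*(1/20806) = (100/51 - 48541)*(1/20806) = -2475491/51*1/20806 = -2475491/1061106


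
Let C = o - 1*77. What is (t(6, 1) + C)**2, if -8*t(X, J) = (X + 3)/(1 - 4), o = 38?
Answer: 95481/64 ≈ 1491.9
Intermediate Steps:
t(X, J) = 1/8 + X/24 (t(X, J) = -(X + 3)/(8*(1 - 4)) = -(3 + X)/(8*(-3)) = -(3 + X)*(-1)/(8*3) = -(-1 - X/3)/8 = 1/8 + X/24)
C = -39 (C = 38 - 1*77 = 38 - 77 = -39)
(t(6, 1) + C)**2 = ((1/8 + (1/24)*6) - 39)**2 = ((1/8 + 1/4) - 39)**2 = (3/8 - 39)**2 = (-309/8)**2 = 95481/64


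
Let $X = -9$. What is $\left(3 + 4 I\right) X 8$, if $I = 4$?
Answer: $-1368$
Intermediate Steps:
$\left(3 + 4 I\right) X 8 = \left(3 + 4 \cdot 4\right) \left(-9\right) 8 = \left(3 + 16\right) \left(-9\right) 8 = 19 \left(-9\right) 8 = \left(-171\right) 8 = -1368$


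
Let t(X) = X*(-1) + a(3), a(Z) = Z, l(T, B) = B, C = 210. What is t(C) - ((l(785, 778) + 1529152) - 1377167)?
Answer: -152970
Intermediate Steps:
t(X) = 3 - X (t(X) = X*(-1) + 3 = -X + 3 = 3 - X)
t(C) - ((l(785, 778) + 1529152) - 1377167) = (3 - 1*210) - ((778 + 1529152) - 1377167) = (3 - 210) - (1529930 - 1377167) = -207 - 1*152763 = -207 - 152763 = -152970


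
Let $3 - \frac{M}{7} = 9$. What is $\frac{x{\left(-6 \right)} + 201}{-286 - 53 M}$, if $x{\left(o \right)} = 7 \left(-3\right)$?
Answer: $\frac{9}{97} \approx 0.092783$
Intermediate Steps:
$x{\left(o \right)} = -21$
$M = -42$ ($M = 21 - 63 = -42$)
$\frac{x{\left(-6 \right)} + 201}{-286 - 53 M} = \frac{-21 + 201}{-286 - -2226} = \frac{180}{-286 + 2226} = \frac{180}{1940} = 180 \cdot \frac{1}{1940} = \frac{9}{97}$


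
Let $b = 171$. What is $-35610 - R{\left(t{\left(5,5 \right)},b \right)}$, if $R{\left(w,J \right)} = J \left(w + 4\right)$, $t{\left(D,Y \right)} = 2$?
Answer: $-36636$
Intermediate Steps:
$R{\left(w,J \right)} = J \left(4 + w\right)$
$-35610 - R{\left(t{\left(5,5 \right)},b \right)} = -35610 - 171 \left(4 + 2\right) = -35610 - 171 \cdot 6 = -35610 - 1026 = -36636$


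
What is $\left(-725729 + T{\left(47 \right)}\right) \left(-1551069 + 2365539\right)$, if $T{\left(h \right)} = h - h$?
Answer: $-591084498630$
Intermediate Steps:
$T{\left(h \right)} = 0$
$\left(-725729 + T{\left(47 \right)}\right) \left(-1551069 + 2365539\right) = \left(-725729 + 0\right) \left(-1551069 + 2365539\right) = \left(-725729\right) 814470 = -591084498630$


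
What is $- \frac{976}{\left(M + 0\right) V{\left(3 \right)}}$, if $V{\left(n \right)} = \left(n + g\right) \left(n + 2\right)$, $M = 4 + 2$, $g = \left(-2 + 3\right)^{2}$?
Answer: $- \frac{122}{15} \approx -8.1333$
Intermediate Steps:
$g = 1$ ($g = 1^{2} = 1$)
$M = 6$
$V{\left(n \right)} = \left(1 + n\right) \left(2 + n\right)$ ($V{\left(n \right)} = \left(n + 1\right) \left(n + 2\right) = \left(1 + n\right) \left(2 + n\right)$)
$- \frac{976}{\left(M + 0\right) V{\left(3 \right)}} = - \frac{976}{\left(6 + 0\right) \left(2 + 3^{2} + 3 \cdot 3\right)} = - \frac{976}{6 \left(2 + 9 + 9\right)} = - \frac{976}{6 \cdot 20} = - \frac{976}{120} = \left(-976\right) \frac{1}{120} = - \frac{122}{15}$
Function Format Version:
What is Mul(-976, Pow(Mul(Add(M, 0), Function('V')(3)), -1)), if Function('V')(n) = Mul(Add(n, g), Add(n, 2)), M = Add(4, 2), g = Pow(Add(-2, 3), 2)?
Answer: Rational(-122, 15) ≈ -8.1333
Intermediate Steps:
g = 1 (g = Pow(1, 2) = 1)
M = 6
Function('V')(n) = Mul(Add(1, n), Add(2, n)) (Function('V')(n) = Mul(Add(n, 1), Add(n, 2)) = Mul(Add(1, n), Add(2, n)))
Mul(-976, Pow(Mul(Add(M, 0), Function('V')(3)), -1)) = Mul(-976, Pow(Mul(Add(6, 0), Add(2, Pow(3, 2), Mul(3, 3))), -1)) = Mul(-976, Pow(Mul(6, Add(2, 9, 9)), -1)) = Mul(-976, Pow(Mul(6, 20), -1)) = Mul(-976, Pow(120, -1)) = Mul(-976, Rational(1, 120)) = Rational(-122, 15)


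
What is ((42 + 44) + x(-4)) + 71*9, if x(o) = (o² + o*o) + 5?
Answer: 762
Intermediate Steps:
x(o) = 5 + 2*o² (x(o) = (o² + o²) + 5 = 2*o² + 5 = 5 + 2*o²)
((42 + 44) + x(-4)) + 71*9 = ((42 + 44) + (5 + 2*(-4)²)) + 71*9 = (86 + (5 + 2*16)) + 639 = (86 + (5 + 32)) + 639 = (86 + 37) + 639 = 123 + 639 = 762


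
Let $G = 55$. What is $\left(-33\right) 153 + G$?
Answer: $-4994$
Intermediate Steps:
$\left(-33\right) 153 + G = \left(-33\right) 153 + 55 = -5049 + 55 = -4994$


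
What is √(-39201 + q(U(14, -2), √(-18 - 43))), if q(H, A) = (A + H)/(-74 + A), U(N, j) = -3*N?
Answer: 4*√2*√((90651 - 1225*I*√61)/(-74 + I*√61)) ≈ 0.00011399 - 197.99*I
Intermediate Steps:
q(H, A) = (A + H)/(-74 + A)
√(-39201 + q(U(14, -2), √(-18 - 43))) = √(-39201 + (√(-18 - 43) - 3*14)/(-74 + √(-18 - 43))) = √(-39201 + (√(-61) - 42)/(-74 + √(-61))) = √(-39201 + (I*√61 - 42)/(-74 + I*√61)) = √(-39201 + (-42 + I*√61)/(-74 + I*√61))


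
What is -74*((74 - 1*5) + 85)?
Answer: -11396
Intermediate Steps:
-74*((74 - 1*5) + 85) = -74*((74 - 5) + 85) = -74*(69 + 85) = -74*154 = -11396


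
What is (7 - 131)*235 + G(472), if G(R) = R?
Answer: -28668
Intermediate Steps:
(7 - 131)*235 + G(472) = (7 - 131)*235 + 472 = -124*235 + 472 = -29140 + 472 = -28668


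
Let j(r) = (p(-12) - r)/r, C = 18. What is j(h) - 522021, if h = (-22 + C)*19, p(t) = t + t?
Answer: -9918412/19 ≈ -5.2202e+5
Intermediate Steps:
p(t) = 2*t
h = -76 (h = (-22 + 18)*19 = -4*19 = -76)
j(r) = (-24 - r)/r (j(r) = (2*(-12) - r)/r = (-24 - r)/r)
j(h) - 522021 = (-24 - 1*(-76))/(-76) - 522021 = -(-24 + 76)/76 - 522021 = -1/76*52 - 522021 = -13/19 - 522021 = -9918412/19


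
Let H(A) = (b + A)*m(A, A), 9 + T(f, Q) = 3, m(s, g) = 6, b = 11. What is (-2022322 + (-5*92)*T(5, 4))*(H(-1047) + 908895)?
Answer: -1823016206598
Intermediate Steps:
T(f, Q) = -6 (T(f, Q) = -9 + 3 = -6)
H(A) = 66 + 6*A (H(A) = (11 + A)*6 = 66 + 6*A)
(-2022322 + (-5*92)*T(5, 4))*(H(-1047) + 908895) = (-2022322 - 5*92*(-6))*((66 + 6*(-1047)) + 908895) = (-2022322 - 460*(-6))*((66 - 6282) + 908895) = (-2022322 + 2760)*(-6216 + 908895) = -2019562*902679 = -1823016206598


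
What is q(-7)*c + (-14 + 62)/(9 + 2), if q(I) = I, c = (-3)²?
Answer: -645/11 ≈ -58.636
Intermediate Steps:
c = 9
q(-7)*c + (-14 + 62)/(9 + 2) = -7*9 + (-14 + 62)/(9 + 2) = -63 + 48/11 = -645/11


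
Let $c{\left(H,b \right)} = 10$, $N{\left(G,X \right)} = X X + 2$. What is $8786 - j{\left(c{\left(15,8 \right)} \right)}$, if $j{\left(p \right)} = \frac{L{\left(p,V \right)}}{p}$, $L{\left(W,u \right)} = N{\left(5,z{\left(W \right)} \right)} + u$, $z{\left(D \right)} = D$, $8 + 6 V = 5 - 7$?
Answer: $\frac{263279}{30} \approx 8776.0$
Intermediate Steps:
$V = - \frac{5}{3}$ ($V = - \frac{4}{3} + \frac{5 - 7}{6} = - \frac{4}{3} + \frac{1}{6} \left(-2\right) = - \frac{4}{3} - \frac{1}{3} = - \frac{5}{3} \approx -1.6667$)
$N{\left(G,X \right)} = 2 + X^{2}$ ($N{\left(G,X \right)} = X^{2} + 2 = 2 + X^{2}$)
$L{\left(W,u \right)} = 2 + u + W^{2}$ ($L{\left(W,u \right)} = \left(2 + W^{2}\right) + u = 2 + u + W^{2}$)
$j{\left(p \right)} = \frac{\frac{1}{3} + p^{2}}{p}$ ($j{\left(p \right)} = \frac{2 - \frac{5}{3} + p^{2}}{p} = \frac{\frac{1}{3} + p^{2}}{p}$)
$8786 - j{\left(c{\left(15,8 \right)} \right)} = 8786 - \left(10 + \frac{1}{3 \cdot 10}\right) = 8786 - \left(10 + \frac{1}{3} \cdot \frac{1}{10}\right) = 8786 - \left(10 + \frac{1}{30}\right) = 8786 - \frac{301}{30} = \frac{263279}{30}$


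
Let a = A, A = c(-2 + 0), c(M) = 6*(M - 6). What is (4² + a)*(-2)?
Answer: 64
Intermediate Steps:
c(M) = -36 + 6*M (c(M) = 6*(-6 + M) = -36 + 6*M)
A = -48 (A = -36 + 6*(-2 + 0) = -36 + 6*(-2) = -36 - 12 = -48)
a = -48
(4² + a)*(-2) = (4² - 48)*(-2) = (16 - 48)*(-2) = -32*(-2) = 64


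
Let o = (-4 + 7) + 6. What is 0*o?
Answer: 0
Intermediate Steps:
o = 9 (o = 3 + 6 = 9)
0*o = 0*9 = 0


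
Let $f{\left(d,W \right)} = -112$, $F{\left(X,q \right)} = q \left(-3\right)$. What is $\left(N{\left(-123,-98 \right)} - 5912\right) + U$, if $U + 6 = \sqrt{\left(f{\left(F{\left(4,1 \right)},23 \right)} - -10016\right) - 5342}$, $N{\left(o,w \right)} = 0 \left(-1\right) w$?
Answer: $-5918 + \sqrt{4562} \approx -5850.5$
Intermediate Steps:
$N{\left(o,w \right)} = 0$ ($N{\left(o,w \right)} = 0 w = 0$)
$F{\left(X,q \right)} = - 3 q$
$U = -6 + \sqrt{4562}$ ($U = -6 + \sqrt{\left(-112 - -10016\right) - 5342} = -6 + \sqrt{\left(-112 + 10016\right) - 5342} = -6 + \sqrt{9904 - 5342} = -6 + \sqrt{4562} \approx 61.543$)
$\left(N{\left(-123,-98 \right)} - 5912\right) + U = \left(0 - 5912\right) - \left(6 - \sqrt{4562}\right) = -5912 - \left(6 - \sqrt{4562}\right) = -5918 + \sqrt{4562}$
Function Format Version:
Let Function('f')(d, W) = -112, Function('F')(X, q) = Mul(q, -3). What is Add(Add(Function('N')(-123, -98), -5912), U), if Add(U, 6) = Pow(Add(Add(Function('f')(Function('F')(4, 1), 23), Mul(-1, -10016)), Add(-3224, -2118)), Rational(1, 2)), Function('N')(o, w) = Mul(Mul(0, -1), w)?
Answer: Add(-5918, Pow(4562, Rational(1, 2))) ≈ -5850.5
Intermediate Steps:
Function('N')(o, w) = 0 (Function('N')(o, w) = Mul(0, w) = 0)
Function('F')(X, q) = Mul(-3, q)
U = Add(-6, Pow(4562, Rational(1, 2))) (U = Add(-6, Pow(Add(Add(-112, Mul(-1, -10016)), Add(-3224, -2118)), Rational(1, 2))) = Add(-6, Pow(Add(Add(-112, 10016), -5342), Rational(1, 2))) = Add(-6, Pow(Add(9904, -5342), Rational(1, 2))) = Add(-6, Pow(4562, Rational(1, 2))) ≈ 61.543)
Add(Add(Function('N')(-123, -98), -5912), U) = Add(Add(0, -5912), Add(-6, Pow(4562, Rational(1, 2)))) = Add(-5912, Add(-6, Pow(4562, Rational(1, 2)))) = Add(-5918, Pow(4562, Rational(1, 2)))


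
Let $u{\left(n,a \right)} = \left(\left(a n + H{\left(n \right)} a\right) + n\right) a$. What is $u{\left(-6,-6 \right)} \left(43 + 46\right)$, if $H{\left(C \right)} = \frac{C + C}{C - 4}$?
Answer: $- \frac{60876}{5} \approx -12175.0$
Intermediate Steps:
$H{\left(C \right)} = \frac{2 C}{-4 + C}$
$u{\left(n,a \right)} = a \left(n + a n + \frac{2 a n}{-4 + n}\right)$ ($u{\left(n,a \right)} = \left(\left(a n + \frac{2 n}{-4 + n} a\right) + n\right) a = \left(\left(a n + \frac{2 a n}{-4 + n}\right) + n\right) a = \left(n + a n + \frac{2 a n}{-4 + n}\right) a = a \left(n + a n + \frac{2 a n}{-4 + n}\right)$)
$u{\left(-6,-6 \right)} \left(43 + 46\right) = \left(-6\right) \left(-6\right) \frac{1}{-4 - 6} \left(2 \left(-6\right) + \left(1 - 6\right) \left(-4 - 6\right)\right) \left(43 + 46\right) = \left(-6\right) \left(-6\right) \frac{1}{-10} \left(-12 - -50\right) 89 = \left(-6\right) \left(-6\right) \left(- \frac{1}{10}\right) \left(-12 + 50\right) 89 = \left(-6\right) \left(-6\right) \left(- \frac{1}{10}\right) 38 \cdot 89 = \left(- \frac{684}{5}\right) 89 = - \frac{60876}{5}$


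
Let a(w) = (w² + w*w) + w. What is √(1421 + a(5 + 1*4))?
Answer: 2*√398 ≈ 39.900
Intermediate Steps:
a(w) = w + 2*w² (a(w) = (w² + w²) + w = 2*w² + w = w + 2*w²)
√(1421 + a(5 + 1*4)) = √(1421 + (5 + 1*4)*(1 + 2*(5 + 1*4))) = √(1421 + (5 + 4)*(1 + 2*(5 + 4))) = √(1421 + 9*(1 + 2*9)) = √(1421 + 9*(1 + 18)) = √(1421 + 9*19) = √(1421 + 171) = √1592 = 2*√398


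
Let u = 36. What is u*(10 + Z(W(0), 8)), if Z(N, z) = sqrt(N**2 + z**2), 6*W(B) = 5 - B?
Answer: 360 + 6*sqrt(2329) ≈ 649.56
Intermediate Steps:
W(B) = 5/6 - B/6 (W(B) = (5 - B)/6 = 5/6 - B/6)
u*(10 + Z(W(0), 8)) = 36*(10 + sqrt((5/6 - 1/6*0)**2 + 8**2)) = 36*(10 + sqrt((5/6 + 0)**2 + 64)) = 36*(10 + sqrt((5/6)**2 + 64)) = 36*(10 + sqrt(25/36 + 64)) = 36*(10 + sqrt(2329/36)) = 36*(10 + sqrt(2329)/6) = 360 + 6*sqrt(2329)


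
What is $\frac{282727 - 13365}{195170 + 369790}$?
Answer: $\frac{134681}{282480} \approx 0.47678$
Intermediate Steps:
$\frac{282727 - 13365}{195170 + 369790} = \frac{269362}{564960} = 269362 \cdot \frac{1}{564960} = \frac{134681}{282480}$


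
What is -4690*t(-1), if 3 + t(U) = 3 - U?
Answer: -4690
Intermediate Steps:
t(U) = -U (t(U) = -3 + (3 - U) = -U)
-4690*t(-1) = -(-4690)*(-1) = -4690*1 = -4690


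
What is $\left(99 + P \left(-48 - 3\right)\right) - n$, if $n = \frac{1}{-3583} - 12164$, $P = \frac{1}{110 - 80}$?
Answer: $\frac{439322389}{35830} \approx 12261.0$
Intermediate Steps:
$P = \frac{1}{30} \approx 0.033333$
$n = - \frac{43583613}{3583}$ ($n = - \frac{1}{3583} - 12164 = - \frac{43583613}{3583} \approx -12164.0$)
$\left(99 + P \left(-48 - 3\right)\right) - n = \left(99 + \frac{-48 - 3}{30}\right) - - \frac{43583613}{3583} = \left(99 + \frac{1}{30} \left(-51\right)\right) + \frac{43583613}{3583} = \left(99 - \frac{17}{10}\right) + \frac{43583613}{3583} = \frac{973}{10} + \frac{43583613}{3583} = \frac{439322389}{35830}$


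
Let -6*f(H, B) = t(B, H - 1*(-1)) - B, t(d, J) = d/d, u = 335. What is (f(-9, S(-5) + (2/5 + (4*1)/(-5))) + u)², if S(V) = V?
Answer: 25090081/225 ≈ 1.1151e+5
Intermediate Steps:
t(d, J) = 1
f(H, B) = -⅙ + B/6 (f(H, B) = -(1 - B)/6 = -⅙ + B/6)
(f(-9, S(-5) + (2/5 + (4*1)/(-5))) + u)² = ((-⅙ + (-5 + (2/5 + (4*1)/(-5)))/6) + 335)² = ((-⅙ + (-5 + (2*(⅕) + 4*(-⅕)))/6) + 335)² = ((-⅙ + (-5 + (⅖ - ⅘))/6) + 335)² = ((-⅙ + (-5 - ⅖)/6) + 335)² = ((-⅙ + (⅙)*(-27/5)) + 335)² = ((-⅙ - 9/10) + 335)² = (-16/15 + 335)² = (5009/15)² = 25090081/225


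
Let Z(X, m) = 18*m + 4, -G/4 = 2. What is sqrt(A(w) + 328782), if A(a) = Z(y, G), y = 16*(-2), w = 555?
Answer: sqrt(328642) ≈ 573.27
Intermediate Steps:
y = -32
G = -8 (G = -4*2 = -8)
Z(X, m) = 4 + 18*m
A(a) = -140 (A(a) = 4 + 18*(-8) = 4 - 144 = -140)
sqrt(A(w) + 328782) = sqrt(-140 + 328782) = sqrt(328642)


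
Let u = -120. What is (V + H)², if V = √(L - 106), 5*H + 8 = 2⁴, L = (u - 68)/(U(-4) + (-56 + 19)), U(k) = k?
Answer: -101326/1025 + 48*I*√18942/205 ≈ -98.855 + 32.226*I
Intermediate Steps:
L = 188/41 (L = (-120 - 68)/(-4 + (-56 + 19)) = -188/(-4 - 37) = -188/(-41) = -188*(-1/41) = 188/41 ≈ 4.5854)
H = 8/5 (H = -8/5 + (⅕)*2⁴ = -8/5 + (⅕)*16 = -8/5 + 16/5 = 8/5 ≈ 1.6000)
V = 3*I*√18942/41 (V = √(188/41 - 106) = √(-4158/41) = 3*I*√18942/41 ≈ 10.07*I)
(V + H)² = (3*I*√18942/41 + 8/5)² = (8/5 + 3*I*√18942/41)²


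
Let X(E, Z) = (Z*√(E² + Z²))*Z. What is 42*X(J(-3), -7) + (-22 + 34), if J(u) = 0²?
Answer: 14418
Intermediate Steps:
J(u) = 0
X(E, Z) = Z²*√(E² + Z²)
42*X(J(-3), -7) + (-22 + 34) = 42*((-7)²*√(0² + (-7)²)) + (-22 + 34) = 42*(49*√(0 + 49)) + 12 = 42*(49*√49) + 12 = 42*(49*7) + 12 = 42*343 + 12 = 14406 + 12 = 14418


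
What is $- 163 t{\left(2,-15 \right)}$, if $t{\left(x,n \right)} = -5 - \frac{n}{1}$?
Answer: $-1630$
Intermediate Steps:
$t{\left(x,n \right)} = -5 - n$ ($t{\left(x,n \right)} = -5 - n 1 = -5 - n$)
$- 163 t{\left(2,-15 \right)} = - 163 \left(-5 - -15\right) = - 163 \left(-5 + 15\right) = \left(-163\right) 10 = -1630$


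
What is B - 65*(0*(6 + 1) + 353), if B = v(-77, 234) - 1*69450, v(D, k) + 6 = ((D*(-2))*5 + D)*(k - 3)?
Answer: 67682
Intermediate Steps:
v(D, k) = -6 - 9*D*(-3 + k) (v(D, k) = -6 + ((D*(-2))*5 + D)*(k - 3) = -6 + (-2*D*5 + D)*(-3 + k) = -6 + (-10*D + D)*(-3 + k) = -6 + (-9*D)*(-3 + k) = -6 - 9*D*(-3 + k))
B = 90627 (B = (-6 + 27*(-77) - 9*(-77)*234) - 1*69450 = (-6 - 2079 + 162162) - 69450 = 160077 - 69450 = 90627)
B - 65*(0*(6 + 1) + 353) = 90627 - 65*(0*(6 + 1) + 353) = 90627 - 65*(0*7 + 353) = 90627 - 65*(0 + 353) = 90627 - 65*353 = 90627 - 1*22945 = 90627 - 22945 = 67682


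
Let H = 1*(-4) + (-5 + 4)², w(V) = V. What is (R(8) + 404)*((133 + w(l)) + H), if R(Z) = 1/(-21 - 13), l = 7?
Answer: 1881695/34 ≈ 55344.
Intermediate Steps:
R(Z) = -1/34 (R(Z) = 1/(-34) = -1/34)
H = -3 (H = -4 + (-1)² = -4 + 1 = -3)
(R(8) + 404)*((133 + w(l)) + H) = (-1/34 + 404)*((133 + 7) - 3) = 13735*(140 - 3)/34 = (13735/34)*137 = 1881695/34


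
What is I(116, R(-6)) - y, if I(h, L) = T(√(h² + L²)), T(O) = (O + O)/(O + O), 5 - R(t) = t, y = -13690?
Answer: 13691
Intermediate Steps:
R(t) = 5 - t
T(O) = 1 (T(O) = (2*O)/((2*O)) = (2*O)*(1/(2*O)) = 1)
I(h, L) = 1
I(116, R(-6)) - y = 1 - 1*(-13690) = 1 + 13690 = 13691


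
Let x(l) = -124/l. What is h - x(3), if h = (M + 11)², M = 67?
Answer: 18376/3 ≈ 6125.3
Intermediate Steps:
h = 6084 (h = (67 + 11)² = 78² = 6084)
h - x(3) = 6084 - (-124)/3 = 6084 - 1*(-124/3) = 6084 + 124/3 = 18376/3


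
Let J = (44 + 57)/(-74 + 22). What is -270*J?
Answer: 13635/26 ≈ 524.42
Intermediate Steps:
J = -101/52 (J = 101/(-52) = 101*(-1/52) = -101/52 ≈ -1.9423)
-270*J = -270*(-101/52) = 13635/26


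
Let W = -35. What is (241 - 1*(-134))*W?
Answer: -13125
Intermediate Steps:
(241 - 1*(-134))*W = (241 - 1*(-134))*(-35) = (241 + 134)*(-35) = 375*(-35) = -13125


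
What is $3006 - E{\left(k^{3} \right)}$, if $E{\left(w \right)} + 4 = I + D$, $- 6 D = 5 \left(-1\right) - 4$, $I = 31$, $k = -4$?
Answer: $\frac{5955}{2} \approx 2977.5$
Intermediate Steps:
$D = \frac{3}{2}$ ($D = - \frac{5 \left(-1\right) - 4}{6} = - \frac{-5 - 4}{6} = \left(- \frac{1}{6}\right) \left(-9\right) = \frac{3}{2} \approx 1.5$)
$E{\left(w \right)} = \frac{57}{2}$ ($E{\left(w \right)} = -4 + \left(31 + \frac{3}{2}\right) = -4 + \frac{65}{2} = \frac{57}{2}$)
$3006 - E{\left(k^{3} \right)} = 3006 - \frac{57}{2} = \frac{5955}{2}$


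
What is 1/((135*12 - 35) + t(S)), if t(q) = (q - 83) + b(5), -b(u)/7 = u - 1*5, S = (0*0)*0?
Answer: 1/1502 ≈ 0.00066578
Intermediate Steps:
S = 0 (S = 0*0 = 0)
b(u) = 35 - 7*u (b(u) = -7*(u - 1*5) = -7*(u - 5) = -7*(-5 + u) = 35 - 7*u)
t(q) = -83 + q (t(q) = (q - 83) + (35 - 7*5) = (-83 + q) + (35 - 35) = (-83 + q) + 0 = -83 + q)
1/((135*12 - 35) + t(S)) = 1/((135*12 - 35) + (-83 + 0)) = 1/((1620 - 35) - 83) = 1/(1585 - 83) = 1/1502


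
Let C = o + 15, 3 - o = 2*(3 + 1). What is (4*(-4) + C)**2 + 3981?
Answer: 4017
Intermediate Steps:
o = -5 (o = 3 - 2*(3 + 1) = 3 - 2*4 = 3 - 1*8 = 3 - 8 = -5)
C = 10 (C = -5 + 15 = 10)
(4*(-4) + C)**2 + 3981 = (4*(-4) + 10)**2 + 3981 = (-16 + 10)**2 + 3981 = (-6)**2 + 3981 = 36 + 3981 = 4017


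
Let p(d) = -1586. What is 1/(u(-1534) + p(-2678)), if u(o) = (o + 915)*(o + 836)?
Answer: 1/430476 ≈ 2.3230e-6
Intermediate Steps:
u(o) = (836 + o)*(915 + o) (u(o) = (915 + o)*(836 + o) = (836 + o)*(915 + o))
1/(u(-1534) + p(-2678)) = 1/((764940 + (-1534)**2 + 1751*(-1534)) - 1586) = 1/((764940 + 2353156 - 2686034) - 1586) = 1/(432062 - 1586) = 1/430476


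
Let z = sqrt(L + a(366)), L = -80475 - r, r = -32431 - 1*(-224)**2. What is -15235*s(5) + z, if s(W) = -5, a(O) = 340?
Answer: 76175 + 2*sqrt(618) ≈ 76225.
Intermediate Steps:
r = -82607 (r = -32431 - 1*50176 = -32431 - 50176 = -82607)
L = 2132 (L = -80475 - 1*(-82607) = -80475 + 82607 = 2132)
z = 2*sqrt(618) (z = sqrt(2132 + 340) = sqrt(2472) = 2*sqrt(618) ≈ 49.719)
-15235*s(5) + z = -15235*(-5) + 2*sqrt(618) = 76175 + 2*sqrt(618)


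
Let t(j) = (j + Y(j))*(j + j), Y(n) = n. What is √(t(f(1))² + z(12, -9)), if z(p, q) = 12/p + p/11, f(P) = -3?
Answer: √157069/11 ≈ 36.029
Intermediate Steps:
t(j) = 4*j² (t(j) = (j + j)*(j + j) = (2*j)*(2*j) = 4*j²)
z(p, q) = 12/p + p/11 (z(p, q) = 12/p + p*(1/11) = 12/p + p/11)
√(t(f(1))² + z(12, -9)) = √((4*(-3)²)² + (12/12 + (1/11)*12)) = √((4*9)² + (12*(1/12) + 12/11)) = √(36² + (1 + 12/11)) = √(1296 + 23/11) = √(14279/11) = √157069/11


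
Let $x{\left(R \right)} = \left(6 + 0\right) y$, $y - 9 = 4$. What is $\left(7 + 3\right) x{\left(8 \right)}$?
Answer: $780$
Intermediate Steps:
$y = 13$ ($y = 9 + 4 = 13$)
$x{\left(R \right)} = 78$ ($x{\left(R \right)} = \left(6 + 0\right) 13 = 6 \cdot 13 = 78$)
$\left(7 + 3\right) x{\left(8 \right)} = \left(7 + 3\right) 78 = 10 \cdot 78 = 780$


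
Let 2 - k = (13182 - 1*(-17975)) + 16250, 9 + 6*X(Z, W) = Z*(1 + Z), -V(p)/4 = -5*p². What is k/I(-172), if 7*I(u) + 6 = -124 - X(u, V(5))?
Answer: 663670/10061 ≈ 65.965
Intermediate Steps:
V(p) = 20*p² (V(p) = -(-20)*p² = 20*p²)
X(Z, W) = -3/2 + Z*(1 + Z)/6 (X(Z, W) = -3/2 + (Z*(1 + Z))/6 = -3/2 + Z*(1 + Z)/6)
k = -47405 (k = 2 - ((13182 - 1*(-17975)) + 16250) = 2 - ((13182 + 17975) + 16250) = 2 - (31157 + 16250) = 2 - 1*47407 = 2 - 47407 = -47405)
I(u) = -257/14 - u/42 - u²/42 (I(u) = -6/7 + (-124 - (-3/2 + u/6 + u²/6))/7 = -6/7 + (-124 + (3/2 - u/6 - u²/6))/7 = -6/7 + (-245/2 - u/6 - u²/6)/7 = -6/7 + (-35/2 - u/42 - u²/42) = -257/14 - u/42 - u²/42)
k/I(-172) = -47405/(-257/14 - 1/42*(-172) - 1/42*(-172)²) = -47405/(-257/14 + 86/21 - 1/42*29584) = -47405/(-257/14 + 86/21 - 14792/21) = -47405/(-10061/14) = -47405*(-14/10061) = 663670/10061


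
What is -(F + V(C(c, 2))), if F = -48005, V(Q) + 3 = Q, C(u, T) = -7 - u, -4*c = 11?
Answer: 192049/4 ≈ 48012.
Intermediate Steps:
c = -11/4 (c = -¼*11 = -11/4 ≈ -2.7500)
V(Q) = -3 + Q
-(F + V(C(c, 2))) = -(-48005 + (-3 + (-7 - 1*(-11/4)))) = -(-48005 + (-3 + (-7 + 11/4))) = -(-48005 + (-3 - 17/4)) = -(-48005 - 29/4) = -1*(-192049/4) = 192049/4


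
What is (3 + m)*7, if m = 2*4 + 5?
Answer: 112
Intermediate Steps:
m = 13 (m = 8 + 5 = 13)
(3 + m)*7 = (3 + 13)*7 = 16*7 = 112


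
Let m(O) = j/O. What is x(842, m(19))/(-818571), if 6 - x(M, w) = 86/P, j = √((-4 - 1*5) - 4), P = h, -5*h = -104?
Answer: -97/42565692 ≈ -2.2788e-6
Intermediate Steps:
h = 104/5 (h = -⅕*(-104) = 104/5 ≈ 20.800)
P = 104/5 ≈ 20.800
j = I*√13 (j = √((-4 - 5) - 4) = √(-9 - 4) = √(-13) = I*√13 ≈ 3.6056*I)
m(O) = I*√13/O (m(O) = (I*√13)/O = I*√13/O)
x(M, w) = 97/52 (x(M, w) = 6 - 86/104/5 = 6 - 86*5/104 = 6 - 1*215/52 = 6 - 215/52 = 97/52)
x(842, m(19))/(-818571) = (97/52)/(-818571) = (97/52)*(-1/818571) = -97/42565692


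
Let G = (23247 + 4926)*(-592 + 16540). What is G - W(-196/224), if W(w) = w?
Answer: 3594424039/8 ≈ 4.4930e+8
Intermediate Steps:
G = 449303004 (G = 28173*15948 = 449303004)
G - W(-196/224) = 449303004 - (-196)/224 = 449303004 - 1*(-7/8) = 449303004 + 7/8 = 3594424039/8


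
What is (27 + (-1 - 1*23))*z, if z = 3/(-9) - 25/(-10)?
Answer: 13/2 ≈ 6.5000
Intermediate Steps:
z = 13/6 (z = 3*(-1/9) - 25*(-1/10) = -1/3 + 5/2 = 13/6 ≈ 2.1667)
(27 + (-1 - 1*23))*z = (27 + (-1 - 1*23))*(13/6) = (27 + (-1 - 23))*(13/6) = (27 - 24)*(13/6) = 3*(13/6) = 13/2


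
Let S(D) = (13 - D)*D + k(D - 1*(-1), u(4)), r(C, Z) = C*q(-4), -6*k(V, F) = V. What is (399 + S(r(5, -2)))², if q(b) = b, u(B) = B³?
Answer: 2393209/36 ≈ 66478.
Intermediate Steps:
k(V, F) = -V/6
r(C, Z) = -4*C (r(C, Z) = C*(-4) = -4*C)
S(D) = -⅙ - D/6 + D*(13 - D) (S(D) = (13 - D)*D - (D - 1*(-1))/6 = D*(13 - D) - (D + 1)/6 = D*(13 - D) - (1 + D)/6 = D*(13 - D) + (-⅙ - D/6) = -⅙ - D/6 + D*(13 - D))
(399 + S(r(5, -2)))² = (399 + (-⅙ - (-4*5)² + 77*(-4*5)/6))² = (399 + (-⅙ - 1*(-20)² + (77/6)*(-20)))² = (399 + (-⅙ - 1*400 - 770/3))² = (399 + (-⅙ - 400 - 770/3))² = (399 - 3941/6)² = (-1547/6)² = 2393209/36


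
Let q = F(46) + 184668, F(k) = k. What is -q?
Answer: -184714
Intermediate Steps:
q = 184714 (q = 46 + 184668 = 184714)
-q = -1*184714 = -184714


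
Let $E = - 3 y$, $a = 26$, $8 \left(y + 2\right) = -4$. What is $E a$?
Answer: $195$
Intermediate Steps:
$y = - \frac{5}{2}$ ($y = -2 + \frac{1}{8} \left(-4\right) = -2 - \frac{1}{2} = - \frac{5}{2} \approx -2.5$)
$E = \frac{15}{2}$ ($E = \left(-3\right) \left(- \frac{5}{2}\right) = \frac{15}{2} \approx 7.5$)
$E a = \frac{15}{2} \cdot 26 = 195$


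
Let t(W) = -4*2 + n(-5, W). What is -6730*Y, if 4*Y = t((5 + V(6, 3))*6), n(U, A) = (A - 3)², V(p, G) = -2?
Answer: -730205/2 ≈ -3.6510e+5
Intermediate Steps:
n(U, A) = (-3 + A)²
t(W) = -8 + (-3 + W)² (t(W) = -4*2 + (-3 + W)² = -8 + (-3 + W)²)
Y = 217/4 (Y = (-8 + (-3 + (5 - 2)*6)²)/4 = (-8 + (-3 + 3*6)²)/4 = (-8 + (-3 + 18)²)/4 = (-8 + 15²)/4 = (-8 + 225)/4 = (¼)*217 = 217/4 ≈ 54.250)
-6730*Y = -6730*217/4 = -730205/2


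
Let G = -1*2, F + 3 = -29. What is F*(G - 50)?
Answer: 1664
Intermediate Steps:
F = -32 (F = -3 - 29 = -32)
G = -2
F*(G - 50) = -32*(-2 - 50) = -32*(-52) = 1664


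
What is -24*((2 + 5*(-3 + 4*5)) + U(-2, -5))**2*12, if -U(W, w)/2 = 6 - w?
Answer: -1216800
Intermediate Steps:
U(W, w) = -12 + 2*w (U(W, w) = -2*(6 - w) = -12 + 2*w)
-24*((2 + 5*(-3 + 4*5)) + U(-2, -5))**2*12 = -24*((2 + 5*(-3 + 4*5)) + (-12 + 2*(-5)))**2*12 = -24*((2 + 5*(-3 + 20)) + (-12 - 10))**2*12 = -24*((2 + 5*17) - 22)**2*12 = -24*((2 + 85) - 22)**2*12 = -24*(87 - 22)**2*12 = -24*65**2*12 = -24*4225*12 = -101400*12 = -1216800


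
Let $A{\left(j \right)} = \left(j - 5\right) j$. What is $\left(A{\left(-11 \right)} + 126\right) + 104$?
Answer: $406$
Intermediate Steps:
$A{\left(j \right)} = j \left(-5 + j\right)$ ($A{\left(j \right)} = \left(-5 + j\right) j = j \left(-5 + j\right)$)
$\left(A{\left(-11 \right)} + 126\right) + 104 = \left(- 11 \left(-5 - 11\right) + 126\right) + 104 = \left(\left(-11\right) \left(-16\right) + 126\right) + 104 = \left(176 + 126\right) + 104 = 302 + 104 = 406$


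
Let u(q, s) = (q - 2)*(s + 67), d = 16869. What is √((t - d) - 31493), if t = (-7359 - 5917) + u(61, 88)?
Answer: I*√52493 ≈ 229.11*I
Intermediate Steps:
u(q, s) = (-2 + q)*(67 + s)
t = -4131 (t = (-7359 - 5917) + (-134 - 2*88 + 67*61 + 61*88) = -13276 + (-134 - 176 + 4087 + 5368) = -13276 + 9145 = -4131)
√((t - d) - 31493) = √((-4131 - 1*16869) - 31493) = √((-4131 - 16869) - 31493) = √(-21000 - 31493) = √(-52493) = I*√52493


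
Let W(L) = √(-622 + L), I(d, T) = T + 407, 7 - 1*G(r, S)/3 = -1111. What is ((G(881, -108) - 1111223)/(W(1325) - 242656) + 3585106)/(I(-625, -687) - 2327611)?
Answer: -211098242390330162/137070723366858003 - 1107869*√703/137070723366858003 ≈ -1.5401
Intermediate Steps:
G(r, S) = 3354 (G(r, S) = 21 - 3*(-1111) = 21 + 3333 = 3354)
I(d, T) = 407 + T
((G(881, -108) - 1111223)/(W(1325) - 242656) + 3585106)/(I(-625, -687) - 2327611) = ((3354 - 1111223)/(√(-622 + 1325) - 242656) + 3585106)/((407 - 687) - 2327611) = (-1107869/(√703 - 242656) + 3585106)/(-280 - 2327611) = (-1107869/(-242656 + √703) + 3585106)/(-2327891) = (3585106 - 1107869/(-242656 + √703))*(-1/2327891) = -3585106/2327891 + 1107869/(2327891*(-242656 + √703))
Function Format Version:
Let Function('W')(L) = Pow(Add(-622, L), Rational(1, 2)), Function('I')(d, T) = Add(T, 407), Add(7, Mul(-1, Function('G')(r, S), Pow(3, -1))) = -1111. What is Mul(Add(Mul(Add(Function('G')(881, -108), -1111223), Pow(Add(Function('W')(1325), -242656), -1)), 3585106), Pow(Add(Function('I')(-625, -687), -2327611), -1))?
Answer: Add(Rational(-211098242390330162, 137070723366858003), Mul(Rational(-1107869, 137070723366858003), Pow(703, Rational(1, 2)))) ≈ -1.5401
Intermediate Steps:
Function('G')(r, S) = 3354 (Function('G')(r, S) = Add(21, Mul(-3, -1111)) = Add(21, 3333) = 3354)
Function('I')(d, T) = Add(407, T)
Mul(Add(Mul(Add(Function('G')(881, -108), -1111223), Pow(Add(Function('W')(1325), -242656), -1)), 3585106), Pow(Add(Function('I')(-625, -687), -2327611), -1)) = Mul(Add(Mul(Add(3354, -1111223), Pow(Add(Pow(Add(-622, 1325), Rational(1, 2)), -242656), -1)), 3585106), Pow(Add(Add(407, -687), -2327611), -1)) = Mul(Add(Mul(-1107869, Pow(Add(Pow(703, Rational(1, 2)), -242656), -1)), 3585106), Pow(Add(-280, -2327611), -1)) = Mul(Add(Mul(-1107869, Pow(Add(-242656, Pow(703, Rational(1, 2))), -1)), 3585106), Pow(-2327891, -1)) = Mul(Add(3585106, Mul(-1107869, Pow(Add(-242656, Pow(703, Rational(1, 2))), -1))), Rational(-1, 2327891)) = Add(Rational(-3585106, 2327891), Mul(Rational(1107869, 2327891), Pow(Add(-242656, Pow(703, Rational(1, 2))), -1)))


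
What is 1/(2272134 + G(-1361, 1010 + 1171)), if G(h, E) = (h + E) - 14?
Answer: 1/2272940 ≈ 4.3996e-7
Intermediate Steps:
G(h, E) = -14 + E + h (G(h, E) = (E + h) - 14 = -14 + E + h)
1/(2272134 + G(-1361, 1010 + 1171)) = 1/(2272134 + (-14 + (1010 + 1171) - 1361)) = 1/(2272134 + (-14 + 2181 - 1361)) = 1/(2272134 + 806) = 1/2272940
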